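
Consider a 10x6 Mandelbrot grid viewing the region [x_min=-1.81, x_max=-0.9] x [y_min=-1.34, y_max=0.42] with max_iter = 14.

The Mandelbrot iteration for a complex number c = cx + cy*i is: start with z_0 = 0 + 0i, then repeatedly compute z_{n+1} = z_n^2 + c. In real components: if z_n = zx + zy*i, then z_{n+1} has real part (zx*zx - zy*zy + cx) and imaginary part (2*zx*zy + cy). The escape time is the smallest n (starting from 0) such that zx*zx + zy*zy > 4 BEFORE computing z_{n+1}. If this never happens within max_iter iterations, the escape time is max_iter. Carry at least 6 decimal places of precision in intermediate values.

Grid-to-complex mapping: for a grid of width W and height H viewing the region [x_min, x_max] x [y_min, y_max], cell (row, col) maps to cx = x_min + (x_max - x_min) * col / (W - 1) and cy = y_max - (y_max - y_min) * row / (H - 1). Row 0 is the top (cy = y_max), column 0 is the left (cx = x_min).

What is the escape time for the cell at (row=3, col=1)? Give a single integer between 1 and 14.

Answer: 3

Derivation:
z_0 = 0 + 0i, c = -1.7089 + -0.6360i
Iter 1: z = -1.7089 + -0.6360i, |z|^2 = 3.3248
Iter 2: z = 0.8069 + 1.5377i, |z|^2 = 3.0157
Iter 3: z = -3.4223 + 1.8456i, |z|^2 = 15.1185
Escaped at iteration 3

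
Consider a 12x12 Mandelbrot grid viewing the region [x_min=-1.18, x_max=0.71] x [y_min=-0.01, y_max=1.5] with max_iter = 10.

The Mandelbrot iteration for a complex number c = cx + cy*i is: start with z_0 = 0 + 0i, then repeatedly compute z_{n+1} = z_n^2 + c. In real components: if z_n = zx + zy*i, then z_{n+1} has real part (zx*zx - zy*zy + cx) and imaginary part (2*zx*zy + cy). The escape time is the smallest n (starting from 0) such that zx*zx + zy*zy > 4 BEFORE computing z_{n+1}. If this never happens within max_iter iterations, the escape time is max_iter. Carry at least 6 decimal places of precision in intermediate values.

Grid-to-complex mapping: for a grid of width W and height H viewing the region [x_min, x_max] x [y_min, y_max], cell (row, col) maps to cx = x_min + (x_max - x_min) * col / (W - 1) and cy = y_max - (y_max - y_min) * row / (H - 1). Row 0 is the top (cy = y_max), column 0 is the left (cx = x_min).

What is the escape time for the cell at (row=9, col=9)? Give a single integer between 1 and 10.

z_0 = 0 + 0i, c = 0.3664 + 0.2645i
Iter 1: z = 0.3664 + 0.2645i, |z|^2 = 0.2042
Iter 2: z = 0.4306 + 0.4584i, |z|^2 = 0.3955
Iter 3: z = 0.3417 + 0.6593i, |z|^2 = 0.5514
Iter 4: z = 0.0484 + 0.7151i, |z|^2 = 0.5137
Iter 5: z = -0.1426 + 0.3338i, |z|^2 = 0.1317
Iter 6: z = 0.2753 + 0.1693i, |z|^2 = 0.1045
Iter 7: z = 0.4135 + 0.3578i, |z|^2 = 0.2990
Iter 8: z = 0.4093 + 0.5604i, |z|^2 = 0.4816
Iter 9: z = 0.2198 + 0.7233i, |z|^2 = 0.5715

Answer: 10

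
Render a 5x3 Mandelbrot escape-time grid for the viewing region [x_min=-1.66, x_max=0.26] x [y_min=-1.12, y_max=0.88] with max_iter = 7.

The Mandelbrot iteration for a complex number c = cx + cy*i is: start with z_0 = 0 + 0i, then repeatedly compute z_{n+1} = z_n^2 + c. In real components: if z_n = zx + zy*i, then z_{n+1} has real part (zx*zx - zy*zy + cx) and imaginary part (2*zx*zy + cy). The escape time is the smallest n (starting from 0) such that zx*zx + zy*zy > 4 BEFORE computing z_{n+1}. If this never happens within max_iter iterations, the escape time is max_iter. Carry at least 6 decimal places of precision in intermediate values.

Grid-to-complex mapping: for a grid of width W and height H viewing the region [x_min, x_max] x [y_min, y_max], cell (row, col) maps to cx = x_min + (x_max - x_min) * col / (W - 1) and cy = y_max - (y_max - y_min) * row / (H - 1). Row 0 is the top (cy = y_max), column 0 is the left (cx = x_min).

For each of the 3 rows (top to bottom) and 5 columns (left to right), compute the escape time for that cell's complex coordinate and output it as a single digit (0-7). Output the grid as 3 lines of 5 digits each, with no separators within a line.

Answer: 23474
57777
13373

Derivation:
(row=0, col=0): c = -1.6600 + 0.8800i → escape time 2
(row=0, col=1): c = -1.1800 + 0.8800i → escape time 3
(row=0, col=2): c = -0.7000 + 0.8800i → escape time 4
(row=0, col=3): c = -0.2200 + 0.8800i → escape time 7
(row=0, col=4): c = 0.2600 + 0.8800i → escape time 4
(row=1, col=0): c = -1.6600 + -0.1200i → escape time 5
(row=1, col=1): c = -1.1800 + -0.1200i → escape time 7
(row=1, col=2): c = -0.7000 + -0.1200i → escape time 7
(row=1, col=3): c = -0.2200 + -0.1200i → escape time 7
(row=1, col=4): c = 0.2600 + -0.1200i → escape time 7
(row=2, col=0): c = -1.6600 + -1.1200i → escape time 1
(row=2, col=1): c = -1.1800 + -1.1200i → escape time 3
(row=2, col=2): c = -0.7000 + -1.1200i → escape time 3
(row=2, col=3): c = -0.2200 + -1.1200i → escape time 7
(row=2, col=4): c = 0.2600 + -1.1200i → escape time 3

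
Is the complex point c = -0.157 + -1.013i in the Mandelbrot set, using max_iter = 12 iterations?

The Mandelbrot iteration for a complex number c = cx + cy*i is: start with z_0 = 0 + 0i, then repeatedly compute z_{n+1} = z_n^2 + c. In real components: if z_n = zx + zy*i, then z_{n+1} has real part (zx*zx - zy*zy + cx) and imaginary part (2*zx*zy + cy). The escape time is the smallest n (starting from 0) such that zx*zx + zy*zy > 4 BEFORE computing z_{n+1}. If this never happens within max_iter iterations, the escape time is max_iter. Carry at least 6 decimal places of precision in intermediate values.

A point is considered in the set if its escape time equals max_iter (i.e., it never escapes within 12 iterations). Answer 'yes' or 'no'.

Answer: yes

Derivation:
z_0 = 0 + 0i, c = -0.1570 + -1.0130i
Iter 1: z = -0.1570 + -1.0130i, |z|^2 = 1.0508
Iter 2: z = -1.1585 + -0.6949i, |z|^2 = 1.8251
Iter 3: z = 0.7023 + 0.5972i, |z|^2 = 0.8498
Iter 4: z = -0.0204 + -0.1743i, |z|^2 = 0.0308
Iter 5: z = -0.1870 + -1.0059i, |z|^2 = 1.0467
Iter 6: z = -1.1338 + -0.6369i, |z|^2 = 1.6912
Iter 7: z = 0.7230 + 0.4312i, |z|^2 = 0.7087
Iter 8: z = 0.1797 + -0.3894i, |z|^2 = 0.1840
Iter 9: z = -0.2764 + -1.1530i, |z|^2 = 1.4057
Iter 10: z = -1.4100 + -0.3757i, |z|^2 = 2.1292
Iter 11: z = 1.6899 + 0.0465i, |z|^2 = 2.8580
Did not escape in 12 iterations → in set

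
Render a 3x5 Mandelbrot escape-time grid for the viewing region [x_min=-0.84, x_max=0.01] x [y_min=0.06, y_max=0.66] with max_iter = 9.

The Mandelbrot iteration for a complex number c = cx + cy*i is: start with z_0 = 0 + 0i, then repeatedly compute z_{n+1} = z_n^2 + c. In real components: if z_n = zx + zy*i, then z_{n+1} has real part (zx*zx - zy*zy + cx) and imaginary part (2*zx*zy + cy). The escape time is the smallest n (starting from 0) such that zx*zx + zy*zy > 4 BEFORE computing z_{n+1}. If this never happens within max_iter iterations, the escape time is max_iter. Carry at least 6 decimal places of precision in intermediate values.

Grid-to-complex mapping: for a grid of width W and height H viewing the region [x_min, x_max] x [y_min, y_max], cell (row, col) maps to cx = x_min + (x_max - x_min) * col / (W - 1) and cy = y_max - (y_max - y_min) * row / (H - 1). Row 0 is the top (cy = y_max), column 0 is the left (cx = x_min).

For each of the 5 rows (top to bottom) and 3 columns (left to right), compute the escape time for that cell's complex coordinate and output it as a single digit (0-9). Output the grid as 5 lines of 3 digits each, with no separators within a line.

(row=0, col=0): c = -0.8400 + 0.6600i → escape time 5
(row=0, col=1): c = -0.4150 + 0.6600i → escape time 9
(row=0, col=2): c = 0.0100 + 0.6600i → escape time 9
(row=1, col=0): c = -0.8400 + 0.5100i → escape time 6
(row=1, col=1): c = -0.4150 + 0.5100i → escape time 9
(row=1, col=2): c = 0.0100 + 0.5100i → escape time 9
(row=2, col=0): c = -0.8400 + 0.3600i → escape time 8
(row=2, col=1): c = -0.4150 + 0.3600i → escape time 9
(row=2, col=2): c = 0.0100 + 0.3600i → escape time 9
(row=3, col=0): c = -0.8400 + 0.2100i → escape time 9
(row=3, col=1): c = -0.4150 + 0.2100i → escape time 9
(row=3, col=2): c = 0.0100 + 0.2100i → escape time 9
(row=4, col=0): c = -0.8400 + 0.0600i → escape time 9
(row=4, col=1): c = -0.4150 + 0.0600i → escape time 9
(row=4, col=2): c = 0.0100 + 0.0600i → escape time 9

Answer: 599
699
899
999
999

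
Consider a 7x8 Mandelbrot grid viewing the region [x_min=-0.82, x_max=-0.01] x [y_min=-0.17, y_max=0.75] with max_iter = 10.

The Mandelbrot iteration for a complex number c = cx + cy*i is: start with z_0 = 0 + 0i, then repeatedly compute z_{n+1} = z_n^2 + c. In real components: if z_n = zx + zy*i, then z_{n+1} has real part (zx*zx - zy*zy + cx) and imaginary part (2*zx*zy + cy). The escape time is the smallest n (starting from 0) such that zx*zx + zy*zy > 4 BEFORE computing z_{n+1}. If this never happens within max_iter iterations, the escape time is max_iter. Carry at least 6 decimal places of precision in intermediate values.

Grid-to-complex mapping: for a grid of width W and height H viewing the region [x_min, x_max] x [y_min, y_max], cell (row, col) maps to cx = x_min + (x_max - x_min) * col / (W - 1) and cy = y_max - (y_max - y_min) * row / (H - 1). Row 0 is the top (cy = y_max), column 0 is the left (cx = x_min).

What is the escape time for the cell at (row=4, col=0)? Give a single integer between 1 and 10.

z_0 = 0 + 0i, c = -0.8200 + 0.2243i
Iter 1: z = -0.8200 + 0.2243i, |z|^2 = 0.7227
Iter 2: z = -0.1979 + -0.1435i, |z|^2 = 0.0598
Iter 3: z = -0.8014 + 0.2811i, |z|^2 = 0.7213
Iter 4: z = -0.2567 + -0.2263i, |z|^2 = 0.1171
Iter 5: z = -0.8053 + 0.3405i, |z|^2 = 0.7644
Iter 6: z = -0.2874 + -0.3241i, |z|^2 = 0.1876
Iter 7: z = -0.8424 + 0.4106i, |z|^2 = 0.8782
Iter 8: z = -0.2789 + -0.4675i, |z|^2 = 0.2963
Iter 9: z = -0.9607 + 0.4850i, |z|^2 = 1.1583

Answer: 10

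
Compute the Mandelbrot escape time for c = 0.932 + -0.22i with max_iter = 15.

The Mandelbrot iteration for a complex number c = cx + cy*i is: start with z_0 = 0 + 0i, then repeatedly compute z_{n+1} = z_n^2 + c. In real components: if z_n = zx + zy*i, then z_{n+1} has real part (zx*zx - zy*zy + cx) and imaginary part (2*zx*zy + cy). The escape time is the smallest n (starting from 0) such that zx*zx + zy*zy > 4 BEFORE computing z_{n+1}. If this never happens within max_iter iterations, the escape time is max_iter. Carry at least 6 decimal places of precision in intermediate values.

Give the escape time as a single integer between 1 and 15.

Answer: 3

Derivation:
z_0 = 0 + 0i, c = 0.9320 + -0.2200i
Iter 1: z = 0.9320 + -0.2200i, |z|^2 = 0.9170
Iter 2: z = 1.7522 + -0.6301i, |z|^2 = 3.4673
Iter 3: z = 3.6053 + -2.4281i, |z|^2 = 18.8937
Escaped at iteration 3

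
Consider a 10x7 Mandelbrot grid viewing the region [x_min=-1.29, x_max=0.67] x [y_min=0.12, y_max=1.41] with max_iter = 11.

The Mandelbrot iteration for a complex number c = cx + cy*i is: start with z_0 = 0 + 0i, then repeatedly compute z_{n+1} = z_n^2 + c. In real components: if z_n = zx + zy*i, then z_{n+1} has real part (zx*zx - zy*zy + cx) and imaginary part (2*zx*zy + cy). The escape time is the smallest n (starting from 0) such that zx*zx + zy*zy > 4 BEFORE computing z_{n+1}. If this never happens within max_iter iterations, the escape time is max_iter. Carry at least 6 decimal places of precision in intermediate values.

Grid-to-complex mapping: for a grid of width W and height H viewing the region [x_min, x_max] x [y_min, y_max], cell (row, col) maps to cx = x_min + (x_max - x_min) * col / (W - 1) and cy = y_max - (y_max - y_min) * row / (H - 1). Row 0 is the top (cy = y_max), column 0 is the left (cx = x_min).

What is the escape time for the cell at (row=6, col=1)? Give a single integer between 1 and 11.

Answer: 11

Derivation:
z_0 = 0 + 0i, c = -1.0722 + 0.1200i
Iter 1: z = -1.0722 + 0.1200i, |z|^2 = 1.1641
Iter 2: z = 0.0630 + -0.1373i, |z|^2 = 0.0228
Iter 3: z = -1.0871 + 0.1027i, |z|^2 = 1.1923
Iter 4: z = 0.0990 + -0.1033i, |z|^2 = 0.0205
Iter 5: z = -1.0731 + 0.0995i, |z|^2 = 1.1614
Iter 6: z = 0.0694 + -0.0936i, |z|^2 = 0.0136
Iter 7: z = -1.0762 + 0.1070i, |z|^2 = 1.1696
Iter 8: z = 0.0745 + -0.1103i, |z|^2 = 0.0177
Iter 9: z = -1.0788 + 0.1036i, |z|^2 = 1.1746
Iter 10: z = 0.0810 + -0.1035i, |z|^2 = 0.0173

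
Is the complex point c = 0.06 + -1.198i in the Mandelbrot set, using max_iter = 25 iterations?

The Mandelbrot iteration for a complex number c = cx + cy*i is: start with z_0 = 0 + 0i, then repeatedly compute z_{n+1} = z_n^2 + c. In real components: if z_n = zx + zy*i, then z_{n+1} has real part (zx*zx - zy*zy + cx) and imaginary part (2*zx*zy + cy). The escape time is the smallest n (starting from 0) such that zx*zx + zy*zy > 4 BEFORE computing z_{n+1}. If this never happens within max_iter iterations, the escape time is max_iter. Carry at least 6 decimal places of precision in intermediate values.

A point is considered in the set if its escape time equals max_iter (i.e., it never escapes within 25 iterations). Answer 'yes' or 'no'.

Answer: no

Derivation:
z_0 = 0 + 0i, c = 0.0600 + -1.1980i
Iter 1: z = 0.0600 + -1.1980i, |z|^2 = 1.4388
Iter 2: z = -1.3716 + -1.3418i, |z|^2 = 3.6816
Iter 3: z = 0.1410 + 2.4827i, |z|^2 = 6.1838
Escaped at iteration 3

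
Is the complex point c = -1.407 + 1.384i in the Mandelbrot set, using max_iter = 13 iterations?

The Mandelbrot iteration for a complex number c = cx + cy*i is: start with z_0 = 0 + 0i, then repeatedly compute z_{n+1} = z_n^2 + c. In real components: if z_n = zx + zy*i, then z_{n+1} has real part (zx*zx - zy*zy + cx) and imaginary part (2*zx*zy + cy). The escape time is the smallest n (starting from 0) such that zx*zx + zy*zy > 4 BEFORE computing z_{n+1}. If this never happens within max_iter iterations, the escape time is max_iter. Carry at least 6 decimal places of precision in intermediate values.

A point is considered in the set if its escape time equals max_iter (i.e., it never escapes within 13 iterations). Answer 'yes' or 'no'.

z_0 = 0 + 0i, c = -1.4070 + 1.3840i
Iter 1: z = -1.4070 + 1.3840i, |z|^2 = 3.8951
Iter 2: z = -1.3428 + -2.5106i, |z|^2 = 8.1061
Escaped at iteration 2

Answer: no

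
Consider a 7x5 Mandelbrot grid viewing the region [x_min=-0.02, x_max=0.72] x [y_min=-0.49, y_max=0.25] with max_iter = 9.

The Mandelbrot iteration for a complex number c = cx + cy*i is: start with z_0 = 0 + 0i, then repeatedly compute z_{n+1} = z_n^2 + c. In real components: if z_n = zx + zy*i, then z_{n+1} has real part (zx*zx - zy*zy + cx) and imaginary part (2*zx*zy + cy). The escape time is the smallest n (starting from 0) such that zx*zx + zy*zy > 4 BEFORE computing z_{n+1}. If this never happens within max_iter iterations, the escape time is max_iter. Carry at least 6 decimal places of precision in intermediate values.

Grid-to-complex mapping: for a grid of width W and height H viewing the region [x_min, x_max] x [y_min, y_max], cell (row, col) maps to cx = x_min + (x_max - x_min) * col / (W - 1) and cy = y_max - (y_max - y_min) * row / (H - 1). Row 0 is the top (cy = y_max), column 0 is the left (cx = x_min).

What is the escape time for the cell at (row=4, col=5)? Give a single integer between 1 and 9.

Answer: 3

Derivation:
z_0 = 0 + 0i, c = 0.5967 + -0.4900i
Iter 1: z = 0.5967 + -0.4900i, |z|^2 = 0.5961
Iter 2: z = 0.7126 + -1.0747i, |z|^2 = 1.6628
Iter 3: z = -0.0506 + -2.0217i, |z|^2 = 4.0897
Escaped at iteration 3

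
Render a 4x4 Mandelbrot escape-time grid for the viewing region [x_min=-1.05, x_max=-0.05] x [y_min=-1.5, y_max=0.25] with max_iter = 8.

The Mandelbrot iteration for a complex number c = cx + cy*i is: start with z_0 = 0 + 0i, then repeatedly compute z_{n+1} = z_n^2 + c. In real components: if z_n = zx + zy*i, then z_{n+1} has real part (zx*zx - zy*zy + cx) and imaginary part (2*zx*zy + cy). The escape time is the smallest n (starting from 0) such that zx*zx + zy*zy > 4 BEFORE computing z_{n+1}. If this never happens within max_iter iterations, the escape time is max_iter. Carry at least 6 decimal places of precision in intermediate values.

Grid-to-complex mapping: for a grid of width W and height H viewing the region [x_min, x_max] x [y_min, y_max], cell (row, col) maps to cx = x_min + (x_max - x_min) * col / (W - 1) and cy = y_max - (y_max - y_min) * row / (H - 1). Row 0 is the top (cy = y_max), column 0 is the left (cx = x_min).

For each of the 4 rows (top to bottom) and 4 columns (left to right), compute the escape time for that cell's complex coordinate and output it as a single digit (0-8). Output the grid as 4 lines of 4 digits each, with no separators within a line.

(row=0, col=0): c = -1.0500 + 0.2500i → escape time 8
(row=0, col=1): c = -0.7167 + 0.2500i → escape time 8
(row=0, col=2): c = -0.3833 + 0.2500i → escape time 8
(row=0, col=3): c = -0.0500 + 0.2500i → escape time 8
(row=1, col=0): c = -1.0500 + -0.3333i → escape time 8
(row=1, col=1): c = -0.7167 + -0.3333i → escape time 8
(row=1, col=2): c = -0.3833 + -0.3333i → escape time 8
(row=1, col=3): c = -0.0500 + -0.3333i → escape time 8
(row=2, col=0): c = -1.0500 + -0.9167i → escape time 3
(row=2, col=1): c = -0.7167 + -0.9167i → escape time 4
(row=2, col=2): c = -0.3833 + -0.9167i → escape time 5
(row=2, col=3): c = -0.0500 + -0.9167i → escape time 8
(row=3, col=0): c = -1.0500 + -1.5000i → escape time 2
(row=3, col=1): c = -0.7167 + -1.5000i → escape time 2
(row=3, col=2): c = -0.3833 + -1.5000i → escape time 2
(row=3, col=3): c = -0.0500 + -1.5000i → escape time 2

Answer: 8888
8888
3458
2222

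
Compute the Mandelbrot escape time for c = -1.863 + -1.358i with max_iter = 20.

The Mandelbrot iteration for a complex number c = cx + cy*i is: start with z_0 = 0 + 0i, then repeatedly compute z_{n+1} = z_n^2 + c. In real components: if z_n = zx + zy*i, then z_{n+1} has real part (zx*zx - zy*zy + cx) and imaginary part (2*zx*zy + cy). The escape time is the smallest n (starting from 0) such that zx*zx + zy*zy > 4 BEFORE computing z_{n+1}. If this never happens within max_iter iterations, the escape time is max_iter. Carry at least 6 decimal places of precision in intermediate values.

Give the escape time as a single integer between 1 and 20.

z_0 = 0 + 0i, c = -1.8630 + -1.3580i
Iter 1: z = -1.8630 + -1.3580i, |z|^2 = 5.3149
Escaped at iteration 1

Answer: 1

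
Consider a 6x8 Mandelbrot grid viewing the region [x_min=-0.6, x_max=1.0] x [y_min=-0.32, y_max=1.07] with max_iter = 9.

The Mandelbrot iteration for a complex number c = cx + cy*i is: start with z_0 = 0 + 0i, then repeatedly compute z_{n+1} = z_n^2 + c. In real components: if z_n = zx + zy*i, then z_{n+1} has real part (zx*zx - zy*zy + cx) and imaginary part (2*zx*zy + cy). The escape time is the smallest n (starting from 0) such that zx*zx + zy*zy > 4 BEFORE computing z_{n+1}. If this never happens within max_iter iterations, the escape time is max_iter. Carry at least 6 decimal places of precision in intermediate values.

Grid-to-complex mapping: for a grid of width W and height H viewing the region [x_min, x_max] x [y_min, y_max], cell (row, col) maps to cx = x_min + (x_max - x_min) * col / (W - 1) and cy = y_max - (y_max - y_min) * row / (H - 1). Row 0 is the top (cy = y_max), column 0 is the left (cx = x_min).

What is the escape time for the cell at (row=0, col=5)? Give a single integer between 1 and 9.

Answer: 2

Derivation:
z_0 = 0 + 0i, c = 1.0000 + 1.0700i
Iter 1: z = 1.0000 + 1.0700i, |z|^2 = 2.1449
Iter 2: z = 0.8551 + 3.2100i, |z|^2 = 11.0353
Escaped at iteration 2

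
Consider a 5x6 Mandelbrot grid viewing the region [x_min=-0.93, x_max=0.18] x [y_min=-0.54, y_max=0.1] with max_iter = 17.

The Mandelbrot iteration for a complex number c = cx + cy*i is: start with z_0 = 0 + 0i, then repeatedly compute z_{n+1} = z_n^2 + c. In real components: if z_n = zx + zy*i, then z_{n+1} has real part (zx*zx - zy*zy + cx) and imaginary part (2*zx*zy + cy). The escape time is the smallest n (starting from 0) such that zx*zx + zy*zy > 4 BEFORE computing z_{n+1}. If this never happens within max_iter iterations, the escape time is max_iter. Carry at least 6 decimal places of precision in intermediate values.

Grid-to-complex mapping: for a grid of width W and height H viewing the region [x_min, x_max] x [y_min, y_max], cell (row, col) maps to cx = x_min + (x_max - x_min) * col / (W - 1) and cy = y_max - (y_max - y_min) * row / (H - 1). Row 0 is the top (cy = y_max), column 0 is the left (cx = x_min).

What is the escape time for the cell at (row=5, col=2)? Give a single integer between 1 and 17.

z_0 = 0 + 0i, c = -0.3750 + -0.5400i
Iter 1: z = -0.3750 + -0.5400i, |z|^2 = 0.4322
Iter 2: z = -0.5260 + -0.1350i, |z|^2 = 0.2949
Iter 3: z = -0.1166 + -0.3980i, |z|^2 = 0.1720
Iter 4: z = -0.5198 + -0.4472i, |z|^2 = 0.4702
Iter 5: z = -0.3048 + -0.0751i, |z|^2 = 0.0985
Iter 6: z = -0.2877 + -0.4942i, |z|^2 = 0.3271
Iter 7: z = -0.5365 + -0.2556i, |z|^2 = 0.3531
Iter 8: z = -0.1525 + -0.2658i, |z|^2 = 0.0939
Iter 9: z = -0.4224 + -0.4589i, |z|^2 = 0.3890
Iter 10: z = -0.4072 + -0.1523i, |z|^2 = 0.1890
Iter 11: z = -0.2324 + -0.4159i, |z|^2 = 0.2270
Iter 12: z = -0.4940 + -0.3467i, |z|^2 = 0.3642
Iter 13: z = -0.2511 + -0.1975i, |z|^2 = 0.1021
Iter 14: z = -0.3509 + -0.4408i, |z|^2 = 0.3175
Iter 15: z = -0.4462 + -0.2306i, |z|^2 = 0.2523
Iter 16: z = -0.2291 + -0.3342i, |z|^2 = 0.1642

Answer: 17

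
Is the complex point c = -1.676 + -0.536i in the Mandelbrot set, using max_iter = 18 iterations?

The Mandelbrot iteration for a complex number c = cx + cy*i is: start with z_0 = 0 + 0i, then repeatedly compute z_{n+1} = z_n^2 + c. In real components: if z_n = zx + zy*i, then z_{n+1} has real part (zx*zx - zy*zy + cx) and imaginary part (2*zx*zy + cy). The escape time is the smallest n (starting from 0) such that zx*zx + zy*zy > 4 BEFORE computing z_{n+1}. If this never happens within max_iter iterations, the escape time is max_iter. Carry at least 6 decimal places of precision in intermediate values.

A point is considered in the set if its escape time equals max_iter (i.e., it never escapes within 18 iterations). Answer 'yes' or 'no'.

z_0 = 0 + 0i, c = -1.6760 + -0.5360i
Iter 1: z = -1.6760 + -0.5360i, |z|^2 = 3.0963
Iter 2: z = 0.8457 + 1.2607i, |z|^2 = 2.3045
Iter 3: z = -2.5501 + 1.5963i, |z|^2 = 9.0511
Escaped at iteration 3

Answer: no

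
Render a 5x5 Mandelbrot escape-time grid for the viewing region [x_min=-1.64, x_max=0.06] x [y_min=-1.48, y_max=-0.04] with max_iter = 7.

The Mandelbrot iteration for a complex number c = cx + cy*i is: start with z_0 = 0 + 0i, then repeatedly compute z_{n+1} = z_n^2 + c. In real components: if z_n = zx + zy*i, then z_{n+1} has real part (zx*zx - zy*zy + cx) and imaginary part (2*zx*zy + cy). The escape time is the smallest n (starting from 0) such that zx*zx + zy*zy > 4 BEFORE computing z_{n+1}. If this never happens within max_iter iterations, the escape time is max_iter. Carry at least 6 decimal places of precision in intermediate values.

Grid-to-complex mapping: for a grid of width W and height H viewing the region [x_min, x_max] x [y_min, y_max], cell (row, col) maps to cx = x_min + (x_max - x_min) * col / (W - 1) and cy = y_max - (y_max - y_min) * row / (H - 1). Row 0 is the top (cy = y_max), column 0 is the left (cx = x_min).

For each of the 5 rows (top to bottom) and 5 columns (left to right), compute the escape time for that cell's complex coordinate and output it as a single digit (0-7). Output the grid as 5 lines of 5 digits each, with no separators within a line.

Answer: 77777
37777
33477
23344
12222

Derivation:
(row=0, col=0): c = -1.6400 + -0.0400i → escape time 7
(row=0, col=1): c = -1.2150 + -0.0400i → escape time 7
(row=0, col=2): c = -0.7900 + -0.0400i → escape time 7
(row=0, col=3): c = -0.3650 + -0.0400i → escape time 7
(row=0, col=4): c = 0.0600 + -0.0400i → escape time 7
(row=1, col=0): c = -1.6400 + -0.4000i → escape time 3
(row=1, col=1): c = -1.2150 + -0.4000i → escape time 7
(row=1, col=2): c = -0.7900 + -0.4000i → escape time 7
(row=1, col=3): c = -0.3650 + -0.4000i → escape time 7
(row=1, col=4): c = 0.0600 + -0.4000i → escape time 7
(row=2, col=0): c = -1.6400 + -0.7600i → escape time 3
(row=2, col=1): c = -1.2150 + -0.7600i → escape time 3
(row=2, col=2): c = -0.7900 + -0.7600i → escape time 4
(row=2, col=3): c = -0.3650 + -0.7600i → escape time 7
(row=2, col=4): c = 0.0600 + -0.7600i → escape time 7
(row=3, col=0): c = -1.6400 + -1.1200i → escape time 2
(row=3, col=1): c = -1.2150 + -1.1200i → escape time 3
(row=3, col=2): c = -0.7900 + -1.1200i → escape time 3
(row=3, col=3): c = -0.3650 + -1.1200i → escape time 4
(row=3, col=4): c = 0.0600 + -1.1200i → escape time 4
(row=4, col=0): c = -1.6400 + -1.4800i → escape time 1
(row=4, col=1): c = -1.2150 + -1.4800i → escape time 2
(row=4, col=2): c = -0.7900 + -1.4800i → escape time 2
(row=4, col=3): c = -0.3650 + -1.4800i → escape time 2
(row=4, col=4): c = 0.0600 + -1.4800i → escape time 2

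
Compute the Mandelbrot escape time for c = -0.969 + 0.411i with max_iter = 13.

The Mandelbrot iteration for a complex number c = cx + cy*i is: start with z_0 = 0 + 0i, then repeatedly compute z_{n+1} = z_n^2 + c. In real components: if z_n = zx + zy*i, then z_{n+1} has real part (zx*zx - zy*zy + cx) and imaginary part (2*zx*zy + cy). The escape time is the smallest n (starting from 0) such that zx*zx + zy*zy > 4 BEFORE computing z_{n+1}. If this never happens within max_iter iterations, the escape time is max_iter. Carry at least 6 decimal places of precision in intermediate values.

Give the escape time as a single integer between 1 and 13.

z_0 = 0 + 0i, c = -0.9690 + 0.4110i
Iter 1: z = -0.9690 + 0.4110i, |z|^2 = 1.1079
Iter 2: z = -0.1990 + -0.3855i, |z|^2 = 0.1882
Iter 3: z = -1.0780 + 0.5644i, |z|^2 = 1.4807
Iter 4: z = -0.1254 + -0.8059i, |z|^2 = 0.6652
Iter 5: z = -1.6028 + 0.6131i, |z|^2 = 2.9447
Iter 6: z = 1.2239 + -1.5543i, |z|^2 = 3.9138
Iter 7: z = -1.8868 + -3.3937i, |z|^2 = 15.0772
Escaped at iteration 7

Answer: 7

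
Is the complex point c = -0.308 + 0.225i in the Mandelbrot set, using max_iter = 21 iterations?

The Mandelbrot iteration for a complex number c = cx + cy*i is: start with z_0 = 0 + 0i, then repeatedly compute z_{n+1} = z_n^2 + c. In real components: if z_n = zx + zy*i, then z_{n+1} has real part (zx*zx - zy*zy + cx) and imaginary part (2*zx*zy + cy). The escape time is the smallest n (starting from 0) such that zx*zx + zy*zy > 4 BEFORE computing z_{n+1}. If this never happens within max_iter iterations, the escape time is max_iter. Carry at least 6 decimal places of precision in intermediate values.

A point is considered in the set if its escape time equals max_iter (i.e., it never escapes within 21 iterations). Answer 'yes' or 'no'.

z_0 = 0 + 0i, c = -0.3080 + 0.2250i
Iter 1: z = -0.3080 + 0.2250i, |z|^2 = 0.1455
Iter 2: z = -0.2638 + 0.0864i, |z|^2 = 0.0770
Iter 3: z = -0.2459 + 0.1794i, |z|^2 = 0.0927
Iter 4: z = -0.2797 + 0.1368i, |z|^2 = 0.0970
Iter 5: z = -0.2485 + 0.1485i, |z|^2 = 0.0838
Iter 6: z = -0.2683 + 0.1512i, |z|^2 = 0.0949
Iter 7: z = -0.2589 + 0.1439i, |z|^2 = 0.0877
Iter 8: z = -0.2617 + 0.1505i, |z|^2 = 0.0911
Iter 9: z = -0.2622 + 0.1462i, |z|^2 = 0.0901
Iter 10: z = -0.2606 + 0.1483i, |z|^2 = 0.0899
Iter 11: z = -0.2621 + 0.1477i, |z|^2 = 0.0905
Iter 12: z = -0.2611 + 0.1476i, |z|^2 = 0.0900
Iter 13: z = -0.2616 + 0.1479i, |z|^2 = 0.0903
Iter 14: z = -0.2614 + 0.1476i, |z|^2 = 0.0901
Iter 15: z = -0.2614 + 0.1478i, |z|^2 = 0.0902
Iter 16: z = -0.2615 + 0.1477i, |z|^2 = 0.0902
Iter 17: z = -0.2614 + 0.1477i, |z|^2 = 0.0902
Iter 18: z = -0.2615 + 0.1477i, |z|^2 = 0.0902
Iter 19: z = -0.2615 + 0.1477i, |z|^2 = 0.0902
Iter 20: z = -0.2615 + 0.1477i, |z|^2 = 0.0902
Did not escape in 21 iterations → in set

Answer: yes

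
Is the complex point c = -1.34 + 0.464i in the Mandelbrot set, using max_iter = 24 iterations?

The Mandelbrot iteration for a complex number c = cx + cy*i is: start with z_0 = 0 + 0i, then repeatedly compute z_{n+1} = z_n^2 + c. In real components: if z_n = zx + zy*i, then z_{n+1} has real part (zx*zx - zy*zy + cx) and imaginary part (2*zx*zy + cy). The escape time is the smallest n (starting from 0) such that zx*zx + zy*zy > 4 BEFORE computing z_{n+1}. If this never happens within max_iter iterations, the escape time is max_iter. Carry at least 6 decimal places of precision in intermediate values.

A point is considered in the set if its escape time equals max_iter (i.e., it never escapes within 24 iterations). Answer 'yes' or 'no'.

Answer: no

Derivation:
z_0 = 0 + 0i, c = -1.3400 + 0.4640i
Iter 1: z = -1.3400 + 0.4640i, |z|^2 = 2.0109
Iter 2: z = 0.2403 + -0.7795i, |z|^2 = 0.6654
Iter 3: z = -1.8899 + 0.0894i, |z|^2 = 3.5797
Iter 4: z = 2.2238 + 0.1262i, |z|^2 = 4.9610
Escaped at iteration 4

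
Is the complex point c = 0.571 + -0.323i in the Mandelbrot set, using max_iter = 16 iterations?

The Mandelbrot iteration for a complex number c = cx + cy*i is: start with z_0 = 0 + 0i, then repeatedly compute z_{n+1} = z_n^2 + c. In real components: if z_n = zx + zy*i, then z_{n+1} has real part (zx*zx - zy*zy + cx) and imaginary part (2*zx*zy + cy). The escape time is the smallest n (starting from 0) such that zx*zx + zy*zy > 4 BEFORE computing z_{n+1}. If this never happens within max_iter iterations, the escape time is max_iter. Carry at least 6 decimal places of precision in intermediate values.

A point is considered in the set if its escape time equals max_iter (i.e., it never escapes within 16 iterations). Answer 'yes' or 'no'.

z_0 = 0 + 0i, c = 0.5710 + -0.3230i
Iter 1: z = 0.5710 + -0.3230i, |z|^2 = 0.4304
Iter 2: z = 0.7927 + -0.6919i, |z|^2 = 1.1071
Iter 3: z = 0.7207 + -1.4199i, |z|^2 = 2.5355
Iter 4: z = -0.9257 + -2.3697i, |z|^2 = 6.4723
Escaped at iteration 4

Answer: no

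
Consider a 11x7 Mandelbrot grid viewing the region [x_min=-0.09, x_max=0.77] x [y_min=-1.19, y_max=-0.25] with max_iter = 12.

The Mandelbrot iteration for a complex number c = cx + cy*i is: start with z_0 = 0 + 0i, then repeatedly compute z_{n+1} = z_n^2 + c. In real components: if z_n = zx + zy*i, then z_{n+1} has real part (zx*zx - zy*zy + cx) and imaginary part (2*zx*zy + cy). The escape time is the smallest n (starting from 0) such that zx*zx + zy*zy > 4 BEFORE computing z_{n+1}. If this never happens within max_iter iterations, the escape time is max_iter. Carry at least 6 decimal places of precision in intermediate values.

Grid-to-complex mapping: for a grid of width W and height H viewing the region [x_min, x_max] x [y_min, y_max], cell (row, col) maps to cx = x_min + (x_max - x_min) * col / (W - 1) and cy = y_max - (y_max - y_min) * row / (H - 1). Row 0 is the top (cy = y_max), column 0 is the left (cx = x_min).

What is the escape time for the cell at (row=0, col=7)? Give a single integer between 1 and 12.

z_0 = 0 + 0i, c = 0.5120 + -0.2500i
Iter 1: z = 0.5120 + -0.2500i, |z|^2 = 0.3246
Iter 2: z = 0.7116 + -0.5060i, |z|^2 = 0.7625
Iter 3: z = 0.7624 + -0.9702i, |z|^2 = 1.5225
Iter 4: z = 0.1520 + -1.7293i, |z|^2 = 3.0137
Iter 5: z = -2.4555 + -0.7757i, |z|^2 = 6.6313
Escaped at iteration 5

Answer: 5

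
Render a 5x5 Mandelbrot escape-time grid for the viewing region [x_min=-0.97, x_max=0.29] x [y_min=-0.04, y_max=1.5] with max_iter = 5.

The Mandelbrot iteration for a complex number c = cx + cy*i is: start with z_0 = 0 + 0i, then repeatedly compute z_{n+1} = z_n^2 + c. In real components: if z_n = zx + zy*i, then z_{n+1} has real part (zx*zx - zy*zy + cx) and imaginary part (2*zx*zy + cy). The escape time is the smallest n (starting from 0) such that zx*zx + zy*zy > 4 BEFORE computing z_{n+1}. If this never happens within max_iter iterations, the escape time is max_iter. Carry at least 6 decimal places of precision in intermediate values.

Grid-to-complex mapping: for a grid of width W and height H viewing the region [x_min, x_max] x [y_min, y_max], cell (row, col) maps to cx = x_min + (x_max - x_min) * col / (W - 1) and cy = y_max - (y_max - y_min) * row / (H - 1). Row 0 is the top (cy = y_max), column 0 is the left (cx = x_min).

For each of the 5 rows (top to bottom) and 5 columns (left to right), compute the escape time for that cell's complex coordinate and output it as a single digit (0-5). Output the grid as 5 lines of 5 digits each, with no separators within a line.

Answer: 22222
33443
45555
55555
55555

Derivation:
(row=0, col=0): c = -0.9700 + 1.5000i → escape time 2
(row=0, col=1): c = -0.6550 + 1.5000i → escape time 2
(row=0, col=2): c = -0.3400 + 1.5000i → escape time 2
(row=0, col=3): c = -0.0250 + 1.5000i → escape time 2
(row=0, col=4): c = 0.2900 + 1.5000i → escape time 2
(row=1, col=0): c = -0.9700 + 1.1150i → escape time 3
(row=1, col=1): c = -0.6550 + 1.1150i → escape time 3
(row=1, col=2): c = -0.3400 + 1.1150i → escape time 4
(row=1, col=3): c = -0.0250 + 1.1150i → escape time 4
(row=1, col=4): c = 0.2900 + 1.1150i → escape time 3
(row=2, col=0): c = -0.9700 + 0.7300i → escape time 4
(row=2, col=1): c = -0.6550 + 0.7300i → escape time 5
(row=2, col=2): c = -0.3400 + 0.7300i → escape time 5
(row=2, col=3): c = -0.0250 + 0.7300i → escape time 5
(row=2, col=4): c = 0.2900 + 0.7300i → escape time 5
(row=3, col=0): c = -0.9700 + 0.3450i → escape time 5
(row=3, col=1): c = -0.6550 + 0.3450i → escape time 5
(row=3, col=2): c = -0.3400 + 0.3450i → escape time 5
(row=3, col=3): c = -0.0250 + 0.3450i → escape time 5
(row=3, col=4): c = 0.2900 + 0.3450i → escape time 5
(row=4, col=0): c = -0.9700 + -0.0400i → escape time 5
(row=4, col=1): c = -0.6550 + -0.0400i → escape time 5
(row=4, col=2): c = -0.3400 + -0.0400i → escape time 5
(row=4, col=3): c = -0.0250 + -0.0400i → escape time 5
(row=4, col=4): c = 0.2900 + -0.0400i → escape time 5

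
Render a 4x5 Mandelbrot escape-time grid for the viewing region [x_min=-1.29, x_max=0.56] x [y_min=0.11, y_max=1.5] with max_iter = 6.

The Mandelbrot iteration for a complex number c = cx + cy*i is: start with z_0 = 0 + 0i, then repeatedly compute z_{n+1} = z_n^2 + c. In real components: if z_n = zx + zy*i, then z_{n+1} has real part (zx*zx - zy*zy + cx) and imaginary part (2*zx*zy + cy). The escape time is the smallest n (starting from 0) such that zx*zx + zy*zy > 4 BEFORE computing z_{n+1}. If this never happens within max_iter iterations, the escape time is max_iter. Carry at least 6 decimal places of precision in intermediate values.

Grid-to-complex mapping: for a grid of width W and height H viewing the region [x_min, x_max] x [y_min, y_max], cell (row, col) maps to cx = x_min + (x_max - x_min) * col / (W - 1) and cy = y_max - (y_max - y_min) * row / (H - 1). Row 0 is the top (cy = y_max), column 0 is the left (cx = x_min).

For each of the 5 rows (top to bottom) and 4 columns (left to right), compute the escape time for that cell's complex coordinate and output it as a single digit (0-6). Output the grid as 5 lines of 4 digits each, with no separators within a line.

Answer: 2222
2342
3463
5664
6664

Derivation:
(row=0, col=0): c = -1.2900 + 1.5000i → escape time 2
(row=0, col=1): c = -0.6733 + 1.5000i → escape time 2
(row=0, col=2): c = -0.0567 + 1.5000i → escape time 2
(row=0, col=3): c = 0.5600 + 1.5000i → escape time 2
(row=1, col=0): c = -1.2900 + 1.1525i → escape time 2
(row=1, col=1): c = -0.6733 + 1.1525i → escape time 3
(row=1, col=2): c = -0.0567 + 1.1525i → escape time 4
(row=1, col=3): c = 0.5600 + 1.1525i → escape time 2
(row=2, col=0): c = -1.2900 + 0.8050i → escape time 3
(row=2, col=1): c = -0.6733 + 0.8050i → escape time 4
(row=2, col=2): c = -0.0567 + 0.8050i → escape time 6
(row=2, col=3): c = 0.5600 + 0.8050i → escape time 3
(row=3, col=0): c = -1.2900 + 0.4575i → escape time 5
(row=3, col=1): c = -0.6733 + 0.4575i → escape time 6
(row=3, col=2): c = -0.0567 + 0.4575i → escape time 6
(row=3, col=3): c = 0.5600 + 0.4575i → escape time 4
(row=4, col=0): c = -1.2900 + 0.1100i → escape time 6
(row=4, col=1): c = -0.6733 + 0.1100i → escape time 6
(row=4, col=2): c = -0.0567 + 0.1100i → escape time 6
(row=4, col=3): c = 0.5600 + 0.1100i → escape time 4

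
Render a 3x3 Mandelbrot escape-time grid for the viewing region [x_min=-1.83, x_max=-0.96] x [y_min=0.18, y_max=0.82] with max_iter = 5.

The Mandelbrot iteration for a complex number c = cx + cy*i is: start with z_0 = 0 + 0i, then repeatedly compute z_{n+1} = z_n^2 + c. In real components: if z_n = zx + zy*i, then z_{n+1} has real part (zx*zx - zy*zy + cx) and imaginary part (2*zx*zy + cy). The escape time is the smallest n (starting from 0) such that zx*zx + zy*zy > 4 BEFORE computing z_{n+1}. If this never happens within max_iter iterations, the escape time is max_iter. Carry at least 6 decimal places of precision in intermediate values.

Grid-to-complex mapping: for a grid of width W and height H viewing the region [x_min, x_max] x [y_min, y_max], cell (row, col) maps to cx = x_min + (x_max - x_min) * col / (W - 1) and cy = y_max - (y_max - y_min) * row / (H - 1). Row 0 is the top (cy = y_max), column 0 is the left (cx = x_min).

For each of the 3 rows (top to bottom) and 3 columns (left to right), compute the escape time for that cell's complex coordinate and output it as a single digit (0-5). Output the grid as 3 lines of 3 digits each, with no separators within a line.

(row=0, col=0): c = -1.8300 + 0.8200i → escape time 1
(row=0, col=1): c = -1.3950 + 0.8200i → escape time 3
(row=0, col=2): c = -0.9600 + 0.8200i → escape time 3
(row=1, col=0): c = -1.8300 + 0.5000i → escape time 3
(row=1, col=1): c = -1.3950 + 0.5000i → escape time 3
(row=1, col=2): c = -0.9600 + 0.5000i → escape time 5
(row=2, col=0): c = -1.8300 + 0.1800i → escape time 4
(row=2, col=1): c = -1.3950 + 0.1800i → escape time 5
(row=2, col=2): c = -0.9600 + 0.1800i → escape time 5

Answer: 133
335
455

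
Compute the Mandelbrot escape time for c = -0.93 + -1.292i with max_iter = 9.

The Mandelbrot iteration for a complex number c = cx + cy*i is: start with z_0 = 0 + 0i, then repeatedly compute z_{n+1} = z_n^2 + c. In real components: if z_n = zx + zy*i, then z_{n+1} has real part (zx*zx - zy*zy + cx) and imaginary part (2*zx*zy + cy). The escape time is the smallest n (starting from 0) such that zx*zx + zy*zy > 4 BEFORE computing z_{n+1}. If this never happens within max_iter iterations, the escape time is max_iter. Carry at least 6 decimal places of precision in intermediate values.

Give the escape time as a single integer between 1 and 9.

Answer: 2

Derivation:
z_0 = 0 + 0i, c = -0.9300 + -1.2920i
Iter 1: z = -0.9300 + -1.2920i, |z|^2 = 2.5342
Iter 2: z = -1.7344 + 1.1111i, |z|^2 = 4.2426
Escaped at iteration 2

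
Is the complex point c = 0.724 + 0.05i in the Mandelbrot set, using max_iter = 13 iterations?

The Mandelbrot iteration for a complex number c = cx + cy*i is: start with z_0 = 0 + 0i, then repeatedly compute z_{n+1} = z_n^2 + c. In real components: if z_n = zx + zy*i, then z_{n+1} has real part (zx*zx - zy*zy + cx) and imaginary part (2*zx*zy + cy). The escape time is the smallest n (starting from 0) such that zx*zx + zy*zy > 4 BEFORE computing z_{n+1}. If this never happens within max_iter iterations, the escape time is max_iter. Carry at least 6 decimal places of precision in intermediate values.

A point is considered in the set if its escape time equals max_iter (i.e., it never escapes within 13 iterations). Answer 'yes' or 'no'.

z_0 = 0 + 0i, c = 0.7240 + 0.0500i
Iter 1: z = 0.7240 + 0.0500i, |z|^2 = 0.5267
Iter 2: z = 1.2457 + 0.1224i, |z|^2 = 1.5667
Iter 3: z = 2.2607 + 0.3549i, |z|^2 = 5.2369
Escaped at iteration 3

Answer: no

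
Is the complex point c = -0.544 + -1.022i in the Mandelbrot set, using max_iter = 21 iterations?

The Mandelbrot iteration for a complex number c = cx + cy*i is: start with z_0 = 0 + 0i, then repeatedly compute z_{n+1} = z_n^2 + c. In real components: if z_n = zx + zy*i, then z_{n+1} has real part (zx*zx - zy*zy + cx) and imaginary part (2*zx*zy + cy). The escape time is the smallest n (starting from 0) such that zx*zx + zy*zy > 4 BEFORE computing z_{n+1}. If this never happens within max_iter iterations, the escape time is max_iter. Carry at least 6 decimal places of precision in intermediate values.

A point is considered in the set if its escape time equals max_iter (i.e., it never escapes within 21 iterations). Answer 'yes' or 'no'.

Answer: no

Derivation:
z_0 = 0 + 0i, c = -0.5440 + -1.0220i
Iter 1: z = -0.5440 + -1.0220i, |z|^2 = 1.3404
Iter 2: z = -1.2925 + 0.0899i, |z|^2 = 1.6788
Iter 3: z = 1.1186 + -1.2545i, |z|^2 = 2.8250
Iter 4: z = -0.8665 + -3.8285i, |z|^2 = 15.4085
Escaped at iteration 4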